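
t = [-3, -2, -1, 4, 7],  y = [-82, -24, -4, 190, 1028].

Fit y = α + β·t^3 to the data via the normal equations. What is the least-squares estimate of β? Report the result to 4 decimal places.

β = 2.9992

The normal system MᵀM·[α, β]ᵀ = Mᵀy is [[5, 371]; [371, 122539]]·[α, β]ᵀ = [1108, 367174]ᵀ.
Determinant 5·122539 − 371² = 475054.
α = (1108·122539 − 371·367174)/475054 = -224171/237527; β = (5·367174 − 371·1108)/475054 = 712401/237527.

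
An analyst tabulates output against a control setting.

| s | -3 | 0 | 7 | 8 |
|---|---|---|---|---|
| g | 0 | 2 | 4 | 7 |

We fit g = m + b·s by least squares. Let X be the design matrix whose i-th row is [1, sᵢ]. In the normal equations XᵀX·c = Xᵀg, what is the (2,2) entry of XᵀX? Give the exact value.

122

Row 2 ↔ basis s, column 2 ↔ basis s, so (XᵀX)_{2,2} = Σᵢ (s)·(s) = (-3)·(-3) + (0)·(0) + (7)·(7) + (8)·(8) = 122.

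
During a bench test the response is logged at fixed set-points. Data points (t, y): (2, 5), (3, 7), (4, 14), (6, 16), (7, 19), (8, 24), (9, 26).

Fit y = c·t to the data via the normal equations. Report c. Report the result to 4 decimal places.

c = 2.8649

Sums needed: Σt·t = 259.
Moment sums: Σt·y = 742.
c = 742/259 = 2.86486.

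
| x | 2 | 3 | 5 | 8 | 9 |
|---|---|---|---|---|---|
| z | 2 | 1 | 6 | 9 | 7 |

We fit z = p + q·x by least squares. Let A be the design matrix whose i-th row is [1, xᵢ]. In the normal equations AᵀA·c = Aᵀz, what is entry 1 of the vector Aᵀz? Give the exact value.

Entry 1 ↔ basis 1, so (Aᵀz)_{1} = Σᵢ zᵢ = (1)·(2) + (1)·(1) + (1)·(6) + (1)·(9) + (1)·(7) = 25.

25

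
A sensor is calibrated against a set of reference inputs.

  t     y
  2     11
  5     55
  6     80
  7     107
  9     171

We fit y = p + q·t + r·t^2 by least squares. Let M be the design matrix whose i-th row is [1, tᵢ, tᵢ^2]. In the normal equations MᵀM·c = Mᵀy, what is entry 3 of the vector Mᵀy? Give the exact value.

23393

Entry 3 ↔ basis t^2, so (Mᵀy)_{3} = Σᵢ (t^2)·yᵢ = (4)·(11) + (25)·(55) + (36)·(80) + (49)·(107) + (81)·(171) = 23393.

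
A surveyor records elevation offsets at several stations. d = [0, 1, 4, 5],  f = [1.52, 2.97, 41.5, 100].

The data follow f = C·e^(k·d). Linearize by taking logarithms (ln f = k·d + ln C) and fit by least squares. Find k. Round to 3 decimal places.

k = 0.848

With ln fᵢ as the transformed response and dᵢ as the regressor:
XᵀX = [[42.0000, 10.0000]; [10.0000, 4]], rhs = [39.0172, 9.8381]ᵀ  (here Σd = 10.0000, Σ(d)² = 42.0000, Σln f = 9.8381, Σd·ln f = 39.0172).
Δ = 42.0000·4 − (10.0000)² = 68.0000; k = (39.0172·4 − 10.0000·9.8381)/68.0000 = 0.84834, ln C = (42.0000·9.8381 − 10.0000·39.0172)/68.0000 = 0.33867.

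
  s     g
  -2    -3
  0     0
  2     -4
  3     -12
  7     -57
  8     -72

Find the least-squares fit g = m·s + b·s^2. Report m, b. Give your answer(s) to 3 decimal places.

Forming XᵀX = [[130, 882]; [882, 6610]] and Xᵀg = [-1013, -7537]ᵀ gives XᵀX·[m, b]ᵀ = Xᵀg.
Δ = 130·6610 − 882² = 81376.
m = ((-1013)·6610 − 882·(-7537))/81376 = -6037/10172; b = (130·(-7537) − 882·(-1013))/81376 = -10793/10172.

m = -0.593, b = -1.061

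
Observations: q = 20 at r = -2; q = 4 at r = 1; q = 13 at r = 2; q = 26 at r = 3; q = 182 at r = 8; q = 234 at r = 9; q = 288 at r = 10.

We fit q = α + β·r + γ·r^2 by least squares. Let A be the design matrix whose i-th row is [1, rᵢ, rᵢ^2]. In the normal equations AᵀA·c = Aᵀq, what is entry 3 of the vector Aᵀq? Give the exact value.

59772

Entry 3 ↔ basis r^2, so (Aᵀq)_{3} = Σᵢ (r^2)·qᵢ = (4)·(20) + (1)·(4) + (4)·(13) + (9)·(26) + (64)·(182) + (81)·(234) + (100)·(288) = 59772.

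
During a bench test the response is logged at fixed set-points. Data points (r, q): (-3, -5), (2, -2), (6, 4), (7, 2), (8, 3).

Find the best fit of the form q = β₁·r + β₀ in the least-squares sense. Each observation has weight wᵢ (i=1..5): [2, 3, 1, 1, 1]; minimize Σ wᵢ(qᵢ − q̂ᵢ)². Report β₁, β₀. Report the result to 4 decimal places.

MᵀWM·[β₁, β₀]ᵀ = MᵀWq reads: 179·β₁ + 21·β₀ = 80;  21·β₁ + 8·β₀ = -7.
Δ = 179·8 − 21² = 991.
β₁ = (80·8 − 21·(-7))/991 = 787/991; β₀ = (179·(-7) − 21·80)/991 = -2933/991.

β₁ = 0.7941, β₀ = -2.9596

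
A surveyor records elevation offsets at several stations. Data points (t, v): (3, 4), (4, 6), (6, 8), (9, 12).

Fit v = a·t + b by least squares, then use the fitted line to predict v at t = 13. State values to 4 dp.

v̂ = 17.1429

Setting ∂/∂a … = 0 gives: 142·a + 22·b = 192;  22·a + 4·b = 30.
(Σt·t = 142, Σt = 22, Σ1 = 4, Σt·v = 192, Σv = 30.)
Determinant 142·4 − 22² = 84.
a = (192·4 − 22·30)/84 = 9/7; b = (142·30 − 22·192)/84 = 3/7.
At t = 13: v̂ = (9/7)·(13) + (3/7)·(1) = 120/7.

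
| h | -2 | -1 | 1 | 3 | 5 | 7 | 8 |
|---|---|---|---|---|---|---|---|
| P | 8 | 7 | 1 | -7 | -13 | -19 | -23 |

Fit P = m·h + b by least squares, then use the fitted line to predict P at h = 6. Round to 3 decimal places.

From the data, Σh·h = 153, Σh = 21, Σ1 = 7.
For XᵀP: Σh·P = -425, ΣP = -46.
XᵀX·[m, b]ᵀ = XᵀP becomes [[153, 21]; [21, 7]]·[m, b]ᵀ = [-425, -46]ᵀ.
Eliminating b: 7·(row 1) − 21·(row 2) gives 630·m = 7·(-425) − 21·(-46) = -2009, so m = -287/90.
Then b = ((-46) − 21·(-287/90))/7 = 629/210.
At h = 6: P̂ = (-287/90)·(6) + (629/210)·(1) = -3389/210.

P̂ = -16.138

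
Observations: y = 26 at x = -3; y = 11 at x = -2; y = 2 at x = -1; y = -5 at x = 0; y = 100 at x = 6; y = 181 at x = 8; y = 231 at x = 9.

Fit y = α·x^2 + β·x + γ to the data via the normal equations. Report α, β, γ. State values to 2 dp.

α = 2.99, β = -0.87, γ = -3.17

Normal-equation sums: Σx^2·x^2 = 12051, Σx^2·x = 1421, Σx^2 = 195, Σx·x = 195, Σx = 17, Σ1 = 7.
Right-hand side: Σx^2·y = 34175, Σx·y = 4025, Σy = 546.
MᵀM·[α, β, γ]ᵀ = Mᵀy becomes [[12051, 1421, 195]; [1421, 195, 17]; [195, 17, 7]]·[α, β, γ]ᵀ = [34175, 4025, 546]ᵀ.
Inverting the 3×3 Gram matrix, [α, β, γ]ᵀ = [626643/209636, -181453/209636, -166051/52409]ᵀ.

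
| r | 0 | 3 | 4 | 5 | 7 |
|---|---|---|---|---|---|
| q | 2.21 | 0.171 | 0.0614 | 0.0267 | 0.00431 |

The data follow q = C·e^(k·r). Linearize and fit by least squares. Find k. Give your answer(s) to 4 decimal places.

With ln qᵢ as the transformed response and rᵢ as the regressor:
Over the data: Σr = 19.0000, Σ(r)² = 99.0000, Σln q = -12.8334, Σr·ln q = -72.7028.
Normal system: [[99.0000, 19.0000]; [19.0000, 5]]·[k, ln C]ᵀ = [-72.7028, -12.8334]ᵀ.
Δ = 99.0000·5 − (19.0000)² = 134.0000; k = (-72.7028·5 − 19.0000·-12.8334)/134.0000 = -0.89314, ln C = (99.0000·-12.8334 − 19.0000·-72.7028)/134.0000 = 0.82725.

k = -0.8931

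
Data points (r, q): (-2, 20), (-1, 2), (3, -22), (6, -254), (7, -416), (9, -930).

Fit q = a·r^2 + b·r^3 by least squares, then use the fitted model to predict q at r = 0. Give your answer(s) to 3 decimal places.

q̂ = 0.000

Setting ∂/∂a … = 0 gives: 10356·a + 83842·b = -104974;  83842·a + 696540·b = -876278.
(Σr^2·r^2 = 10356, Σr^2·r^3 = 83842, Σr^3·r^3 = 696540, Σr^2·q = -104974, Σr^3·q = -876278.)
Determinant 10356·696540 − 83842² = 183887276.
a = ((-104974)·696540 − 83842·(-876278))/183887276 = 87577529/45971819; b = (10356·(-876278) − 83842·(-104974))/183887276 = -68376215/45971819.
At r = 0: q̂ = (87577529/45971819)·(0) + (-68376215/45971819)·(0) = 0.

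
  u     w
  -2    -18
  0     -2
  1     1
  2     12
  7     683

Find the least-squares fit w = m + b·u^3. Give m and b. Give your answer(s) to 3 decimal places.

Forming MᵀM = [[5, 344]; [344, 117778]] and Mᵀw = [676, 234510]ᵀ gives MᵀM·[m, b]ᵀ = Mᵀw.
Determinant 5·117778 − 344² = 470554.
m = (676·117778 − 344·234510)/470554 = -956/427; b = (5·234510 − 344·676)/470554 = 853/427.

m = -2.239, b = 1.998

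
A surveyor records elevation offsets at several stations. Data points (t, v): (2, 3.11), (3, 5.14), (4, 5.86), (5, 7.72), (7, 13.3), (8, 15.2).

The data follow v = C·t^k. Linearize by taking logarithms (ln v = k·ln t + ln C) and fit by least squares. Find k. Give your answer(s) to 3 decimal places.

Linearized form: ln v = k·ln t + ln C. From the 6 transformed points,
XᵀX = [[14.3101, 8.8128]; [8.8128, 6]], rhs = [19.0198, 11.8927]ᵀ  (here Σln t = 8.8128, Σ(ln t)² = 14.3101, Σln v = 11.8927, Σln t·ln v = 19.0198).
Slope k = (n·Σln t·ln v − Σln t·Σln v)/(n·Σ(ln t)² − (Σln t)²) = (6·19.0198 − 8.8128·11.8927)/8.1947 = 1.13617; ln C = (Σln v − k·Σln t)/n = 0.31330.

k = 1.136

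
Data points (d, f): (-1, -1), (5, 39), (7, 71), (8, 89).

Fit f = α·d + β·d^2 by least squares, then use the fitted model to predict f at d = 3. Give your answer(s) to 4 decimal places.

f̂ = 16.8302

The normal equations are: 139·α + 979·β = 1405;  979·α + 7123·β = 10149.
(Σd·d = 139, Σd·d^2 = 979, Σd^2·d^2 = 7123, Σd·f = 1405, Σd^2·f = 10149.)
det = 139·7123 − 979² = 31656.
α = (1405·7123 − 979·10149)/31656 = 8993/3957; β = (139·10149 − 979·1405)/31656 = 4402/3957.
At d = 3: f̂ = (8993/3957)·(3) + (4402/3957)·(9) = 22199/1319.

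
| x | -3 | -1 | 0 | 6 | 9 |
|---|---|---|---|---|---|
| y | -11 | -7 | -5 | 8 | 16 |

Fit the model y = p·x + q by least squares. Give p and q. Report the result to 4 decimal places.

MᵀM·[p, q]ᵀ = Mᵀy reads: 127·p + 11·q = 232;  11·p + 5·q = 1.
(Σx·x = 127, Σx = 11, Σ1 = 5, Σx·y = 232, Σy = 1.)
det = 127·5 − 11² = 514.
p = (232·5 − 11·1)/514 = 1149/514; q = (127·1 − 11·232)/514 = -2425/514.

p = 2.2354, q = -4.7179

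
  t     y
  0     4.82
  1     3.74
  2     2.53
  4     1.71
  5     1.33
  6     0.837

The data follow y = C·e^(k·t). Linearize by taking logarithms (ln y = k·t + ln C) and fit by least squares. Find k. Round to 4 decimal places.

Taking logs, ln y = k·t + ln C, so regress ln y on t.
Σt = 18.0000, Σ(t)² = 82.0000, Σln y = 4.4638, Σt·ln y = 5.6798.
Normal system: [[82.0000, 18.0000]; [18.0000, 6]]·[k, ln C]ᵀ = [5.6798, 4.4638]ᵀ.
Δ = 82.0000·6 − (18.0000)² = 168.0000; k = (5.6798·6 − 18.0000·4.4638)/168.0000 = -0.27542, ln C = (82.0000·4.4638 − 18.0000·5.6798)/168.0000 = 1.57022.

k = -0.2754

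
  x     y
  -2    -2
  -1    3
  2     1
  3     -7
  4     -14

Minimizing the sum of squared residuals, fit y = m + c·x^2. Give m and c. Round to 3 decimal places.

From the data, Σ1 = 5, Σx^2 = 34, Σx^2·x^2 = 370.
For Aᵀy: Σy = -19, Σx^2·y = -288.
So AᵀA·[m, c]ᵀ = Aᵀy: [[5, 34]; [34, 370]]·[m, c]ᵀ = [-19, -288]ᵀ.
Determinant 5·370 − 34² = 694.
m = ((-19)·370 − 34·(-288))/694 = 1381/347; c = (5·(-288) − 34·(-19))/694 = -397/347.

m = 3.980, c = -1.144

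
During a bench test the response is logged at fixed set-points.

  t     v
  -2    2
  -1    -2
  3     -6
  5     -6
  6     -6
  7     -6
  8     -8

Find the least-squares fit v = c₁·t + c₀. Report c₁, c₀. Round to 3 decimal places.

c₁ = -0.800, c₀ = -1.600

Setting ∂/∂c₁ … = 0 gives: 188·c₁ + 26·c₀ = -192;  26·c₁ + 7·c₀ = -32.
(Σt·t = 188, Σt = 26, Σ1 = 7, Σt·v = -192, Σv = -32.)
Δ = 188·7 − 26² = 640.
c₁ = ((-192)·7 − 26·(-32))/640 = -4/5; c₀ = (188·(-32) − 26·(-192))/640 = -8/5.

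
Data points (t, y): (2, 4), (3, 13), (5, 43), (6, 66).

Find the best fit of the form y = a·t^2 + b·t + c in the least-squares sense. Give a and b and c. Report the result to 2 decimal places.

Entries of AᵀA: Σt^2·t^2 = 2018, Σt^2·t = 376, Σt^2 = 74, Σt·t = 74, Σt = 16, Σ1 = 4.
Moment sums: Σt^2·y = 3584, Σt·y = 658, Σy = 126.
Inverting the 3×3 Gram matrix, [a, b, c]ᵀ = [7/3, -49/15, 7/5]ᵀ.

a = 2.33, b = -3.27, c = 1.40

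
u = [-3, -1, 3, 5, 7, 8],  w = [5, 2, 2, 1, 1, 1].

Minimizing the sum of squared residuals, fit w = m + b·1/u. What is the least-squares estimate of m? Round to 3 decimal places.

Compute the Gram sums: Σ1 = 6, Σ1/u = -149/280, Σ1/u·1/u = 916049/705600.
Right-hand side: Σw = 12, Σ1/u·w = -709/280.
Eliminating b: (916049/705600)·(row 1) − (-149/280)·(row 2) gives (353099/47040)·m = (916049/705600)·12 − (-149/280)·(-709/280) = 3347273/235200, so m = 3347273/1765495.
Then b = ((-709/280) − (-149/280)·(3347273/1765495))/(916049/705600) = -414288/353099.

m = 1.896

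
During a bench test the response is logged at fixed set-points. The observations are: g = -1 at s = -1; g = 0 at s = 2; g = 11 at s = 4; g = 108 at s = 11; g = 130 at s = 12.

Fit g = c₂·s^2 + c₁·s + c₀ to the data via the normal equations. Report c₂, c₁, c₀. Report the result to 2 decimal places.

c₂ = 0.96, c₁ = -0.53, c₀ = -2.55

The normal equations are: 35650·c₂ + 3130·c₁ + 286·c₀ = 31963;  3130·c₂ + 286·c₁ + 28·c₀ = 2793;  286·c₂ + 28·c₁ + 5·c₀ = 248.
(Σs^2·s^2 = 35650, Σs^2·s = 3130, Σs^2 = 286, Σs·s = 286, Σs = 28, Σ1 = 5, Σs^2·g = 31963, Σs·g = 2793, Σg = 248.)
Inverting the 3×3 Gram matrix, [c₂, c₁, c₀]ᵀ = [94163/97728, -51773/97728, -41481/16288]ᵀ.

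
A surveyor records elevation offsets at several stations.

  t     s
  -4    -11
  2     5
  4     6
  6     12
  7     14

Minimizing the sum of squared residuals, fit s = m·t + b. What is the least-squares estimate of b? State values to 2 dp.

b = -1.51

Entries of XᵀX: Σt·t = 121, Σt = 15, Σ1 = 5.
For Xᵀs: Σt·s = 248, Σs = 26.
XᵀX·[m, b]ᵀ = Xᵀs becomes [[121, 15]; [15, 5]]·[m, b]ᵀ = [248, 26]ᵀ.
Δ = 121·5 − 15² = 380.
m = (248·5 − 15·26)/380 = 85/38; b = (121·26 − 15·248)/380 = -287/190.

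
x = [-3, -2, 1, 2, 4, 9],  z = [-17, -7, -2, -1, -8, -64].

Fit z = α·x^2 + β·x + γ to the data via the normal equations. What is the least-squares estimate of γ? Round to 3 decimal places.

γ = -1.060

Normal-equation sums: Σx^2·x^2 = 6931, Σx^2·x = 767, Σx^2 = 115, Σx·x = 115, Σx = 11, Σ1 = 6.
Right-hand side: Σx^2·z = -5499, Σx·z = -547, Σz = -99.
So MᵀM·[α, β, γ]ᵀ = Mᵀz: [[6931, 767, 115]; [767, 115, 11]; [115, 11, 6]]·[α, β, γ]ᵀ = [-5499, -547, -99]ᵀ.
Inverting the 3×3 Gram matrix, [α, β, γ]ᵀ = [-41479/41682, 82613/41682, -7366/6947]ᵀ.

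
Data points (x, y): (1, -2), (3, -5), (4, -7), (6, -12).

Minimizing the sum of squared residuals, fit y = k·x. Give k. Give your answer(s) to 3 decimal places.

From the data, Σx·x = 62.
For Aᵀy: Σx·y = -117.
So AᵀA·[k]ᵀ = Aᵀy: [[62]]·[k]ᵀ = [-117]ᵀ.
k = (-117)/62 = -1.8871.

k = -1.887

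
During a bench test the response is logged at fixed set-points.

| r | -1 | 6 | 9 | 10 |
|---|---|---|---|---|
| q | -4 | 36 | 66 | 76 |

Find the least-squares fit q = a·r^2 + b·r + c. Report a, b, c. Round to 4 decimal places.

The normal equations are: 17858·a + 1944·b + 218·c = 14238;  1944·a + 218·b + 24·c = 1574;  218·a + 24·b + 4·c = 174.
(Σr^2·r^2 = 17858, Σr^2·r = 1944, Σr^2 = 218, Σr·r = 218, Σr = 24, Σ1 = 4, Σr^2·q = 14238, Σr·q = 1574, Σq = 174.)
Solving the 3×3 system (Gaussian elimination) gives a = 7395/18901, b = 71815/18901, c = -11724/18901.

a = 0.3912, b = 3.7995, c = -0.6203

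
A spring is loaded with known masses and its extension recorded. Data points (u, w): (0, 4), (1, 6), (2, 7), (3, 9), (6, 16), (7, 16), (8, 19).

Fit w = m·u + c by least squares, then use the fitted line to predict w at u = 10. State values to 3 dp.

ŵ = 22.481

Sums needed: Σu·u = 163, Σu = 27, Σ1 = 7.
Moment sums: Σu·w = 407, Σw = 77.
So AᵀA·[m, c]ᵀ = Aᵀw: [[163, 27]; [27, 7]]·[m, c]ᵀ = [407, 77]ᵀ.
Eliminating c: 7·(row 1) − 27·(row 2) gives 412·m = 7·407 − 27·77 = 770, so m = 385/206.
Then c = (77 − 27·(385/206))/7 = 781/206.
At u = 10: ŵ = (385/206)·(10) + (781/206)·(1) = 4631/206.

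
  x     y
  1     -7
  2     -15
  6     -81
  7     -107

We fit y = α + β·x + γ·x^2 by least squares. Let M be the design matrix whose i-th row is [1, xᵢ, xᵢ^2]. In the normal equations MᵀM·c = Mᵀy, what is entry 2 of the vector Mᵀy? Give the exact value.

Entry 2 ↔ basis x, so (Mᵀy)_{2} = Σᵢ (x)·yᵢ = (1)·(-7) + (2)·(-15) + (6)·(-81) + (7)·(-107) = -1272.

-1272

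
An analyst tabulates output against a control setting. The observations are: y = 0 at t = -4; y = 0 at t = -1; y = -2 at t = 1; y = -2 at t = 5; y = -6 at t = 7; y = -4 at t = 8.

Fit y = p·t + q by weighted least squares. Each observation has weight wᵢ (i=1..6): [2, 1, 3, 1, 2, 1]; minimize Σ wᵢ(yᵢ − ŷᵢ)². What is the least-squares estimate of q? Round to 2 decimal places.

q = -1.44

The normal equations are: 223·p + 21·q = -132;  21·p + 10·q = -24.
(Σwᵢ·t·t = 223, Σwᵢ·t = 21, Σwᵢ·1 = 10, Σwᵢ·t·y = -132, Σwᵢ·y = -24.)
Determinant 223·10 − 21² = 1789.
p = ((-132)·10 − 21·(-24))/1789 = -816/1789; q = (223·(-24) − 21·(-132))/1789 = -2580/1789.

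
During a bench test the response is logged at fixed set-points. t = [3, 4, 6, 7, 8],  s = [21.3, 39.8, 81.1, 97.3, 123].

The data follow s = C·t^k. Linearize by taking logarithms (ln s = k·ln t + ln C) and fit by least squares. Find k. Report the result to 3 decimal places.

k = 1.763

Linearized form: ln s = k·ln t + ln C. From the 5 transformed points,
AᵀA = [[14.4498, 8.3020]; [8.3020, 5]], rhs = [35.2579, 20.5282]ᵀ  (here Σln t = 8.3020, Σ(ln t)² = 14.4498, Σln s = 20.5282, Σln t·ln s = 35.2579).
Δ = 14.4498·5 − (8.3020)² = 3.3255; k = (35.2579·5 − 8.3020·20.5282)/3.3255 = 1.76324, ln C = (14.4498·20.5282 − 8.3020·35.2579)/3.3255 = 1.17796.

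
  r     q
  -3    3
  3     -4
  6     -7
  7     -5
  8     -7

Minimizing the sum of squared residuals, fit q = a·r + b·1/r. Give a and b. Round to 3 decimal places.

MᵀM·[a, b]ᵀ = Mᵀq reads: 167·a + 5·b = -154;  5·a + (897/3136)·b = -285/56.
Eliminating b: (897/3136)·(row 1) − 5·(row 2) gives (71399/3136)·a = (897/3136)·(-154) − 5·(-285/56) = -4167/224, so a = -58338/71399.
Then b = ((-285/56) − 5·(-58338/71399))/(897/3136) = -250600/71399.

a = -0.817, b = -3.510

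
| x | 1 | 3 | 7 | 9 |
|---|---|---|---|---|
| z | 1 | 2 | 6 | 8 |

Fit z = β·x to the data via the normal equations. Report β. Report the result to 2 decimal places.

Setting ∂/∂β … = 0 gives: 140·β = 121.
Hence β = 121 / 140 ≈ 0.864286.

β = 0.86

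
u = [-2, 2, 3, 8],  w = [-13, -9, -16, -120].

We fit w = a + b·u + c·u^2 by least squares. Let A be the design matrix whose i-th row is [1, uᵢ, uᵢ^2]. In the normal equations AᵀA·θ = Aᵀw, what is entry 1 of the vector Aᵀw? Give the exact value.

-158

Entry 1 ↔ basis 1, so (Aᵀw)_{1} = Σᵢ wᵢ = (1)·(-13) + (1)·(-9) + (1)·(-16) + (1)·(-120) = -158.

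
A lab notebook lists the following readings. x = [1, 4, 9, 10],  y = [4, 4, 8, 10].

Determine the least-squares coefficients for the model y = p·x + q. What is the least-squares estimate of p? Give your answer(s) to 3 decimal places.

AᵀA·[p, q]ᵀ = Aᵀy reads: 198·p + 24·q = 192;  24·p + 4·q = 26.
Eliminating q: 4·(row 1) − 24·(row 2) gives 216·p = 4·192 − 24·26 = 144, so p = 2/3.
Then q = (26 − 24·(2/3))/4 = 5/2.

p = 0.667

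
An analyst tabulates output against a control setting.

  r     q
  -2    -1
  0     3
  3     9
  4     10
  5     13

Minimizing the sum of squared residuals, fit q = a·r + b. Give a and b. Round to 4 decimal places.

AᵀA·[a, b]ᵀ = Aᵀq reads: 54·a + 10·b = 134;  10·a + 5·b = 34.
Determinant 54·5 − 10² = 170.
a = (134·5 − 10·34)/170 = 33/17; b = (54·34 − 10·134)/170 = 248/85.

a = 1.9412, b = 2.9176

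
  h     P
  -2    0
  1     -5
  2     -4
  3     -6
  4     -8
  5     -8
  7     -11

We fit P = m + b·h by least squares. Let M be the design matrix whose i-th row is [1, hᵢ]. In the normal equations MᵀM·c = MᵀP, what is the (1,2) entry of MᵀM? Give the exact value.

20

Row 1 ↔ basis 1, column 2 ↔ basis h, so (MᵀM)_{1,2} = Σᵢ h = (1)·(-2) + (1)·(1) + (1)·(2) + (1)·(3) + (1)·(4) + (1)·(5) + (1)·(7) = 20.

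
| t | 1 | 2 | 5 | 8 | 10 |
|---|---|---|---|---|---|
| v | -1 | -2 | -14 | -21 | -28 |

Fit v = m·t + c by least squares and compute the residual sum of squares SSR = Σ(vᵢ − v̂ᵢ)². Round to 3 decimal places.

XᵀX·[m, c]ᵀ = Xᵀv reads: 194·m + 26·c = -523;  26·m + 5·c = -66.
det = 194·5 − 26² = 294.
m = ((-523)·5 − 26·(-66))/294 = -899/294; c = (194·(-66) − 26·(-523))/294 = 397/147.
Residuals: -9/14, 208/147, -415/294, 16/21, -6/49; SSR = 1471/294.

SSR = 5.003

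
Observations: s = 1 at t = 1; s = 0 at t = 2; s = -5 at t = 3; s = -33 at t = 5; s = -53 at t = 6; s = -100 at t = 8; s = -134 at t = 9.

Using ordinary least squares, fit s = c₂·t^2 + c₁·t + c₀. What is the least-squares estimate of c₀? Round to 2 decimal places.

With design matrix A, AᵀA = [[12676, 1618, 220]; [1618, 220, 34]; [220, 34, 7]] and Aᵀs = [-20031, -2503, -324]ᵀ.
Inverting the 3×3 Gram matrix, [c₂, c₁, c₀]ᵀ = [-34609/16566, 66001/16566, 61/2761]ᵀ.

c₀ = 0.02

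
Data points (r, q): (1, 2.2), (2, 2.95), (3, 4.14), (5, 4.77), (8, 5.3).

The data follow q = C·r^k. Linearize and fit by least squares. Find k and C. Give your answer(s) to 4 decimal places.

k = 0.4414, C = 2.2713

Let Y = ln q. Fitting Y = k·ln r + ln C by least squares:
Σln r = 5.4806, Σ(ln r)² = 8.6018, Σln q = 6.5210, Σln r·ln q = 8.2930.
Normal system: [[8.6018, 5.4806]; [5.4806, 5]]·[k, ln C]ᵀ = [8.2930, 6.5210]ᵀ.
Solving (det = 12.9714): k = 0.44142, ln C = 0.82035, so C = exp(0.82035) = 2.27128.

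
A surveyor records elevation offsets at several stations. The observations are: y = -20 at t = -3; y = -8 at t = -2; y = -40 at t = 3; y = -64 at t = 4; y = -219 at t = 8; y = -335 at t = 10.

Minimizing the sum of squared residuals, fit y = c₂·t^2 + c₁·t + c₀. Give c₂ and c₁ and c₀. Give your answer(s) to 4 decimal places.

XᵀX·[c₂, c₁, c₀]ᵀ = Xᵀy reads: 14530·c₂ + 1568·c₁ + 202·c₀ = -49112;  1568·c₂ + 202·c₁ + 20·c₀ = -5402;  202·c₂ + 20·c₁ + 6·c₀ = -686.
(Σt^2·t^2 = 14530, Σt^2·t = 1568, Σt^2 = 202, Σt·t = 202, Σt = 20, Σ1 = 6, Σt^2·y = -49112, Σt·y = -5402, Σy = -686.)
Inverting the 3×3 Gram matrix, [c₂, c₁, c₀]ᵀ = [-550303/184206, -27382/8373, -175335/61402]ᵀ.

c₂ = -2.9874, c₁ = -3.2703, c₀ = -2.8555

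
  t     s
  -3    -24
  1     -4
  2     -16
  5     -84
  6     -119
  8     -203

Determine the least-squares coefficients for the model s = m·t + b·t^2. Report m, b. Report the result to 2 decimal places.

m = -1.50, b = -3.01

The normal equations are: 139·m + 835·b = -2722;  835·m + 6115·b = -19660.
det = 139·6115 − 835² = 152760.
m = ((-2722)·6115 − 835·(-19660))/152760 = -7631/5092; b = (139·(-19660) − 835·(-2722))/152760 = -15329/5092.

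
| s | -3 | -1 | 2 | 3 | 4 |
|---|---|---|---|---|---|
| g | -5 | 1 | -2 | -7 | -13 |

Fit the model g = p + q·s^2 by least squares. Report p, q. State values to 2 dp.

p = 1.97, q = -0.92

From the data, Σ1 = 5, Σs^2 = 39, Σs^2·s^2 = 435.
Right-hand side: Σg = -26, Σs^2·g = -323.
XᵀX·[p, q]ᵀ = Xᵀg becomes [[5, 39]; [39, 435]]·[p, q]ᵀ = [-26, -323]ᵀ.
Determinant 5·435 − 39² = 654.
p = ((-26)·435 − 39·(-323))/654 = 429/218; q = (5·(-323) − 39·(-26))/654 = -601/654.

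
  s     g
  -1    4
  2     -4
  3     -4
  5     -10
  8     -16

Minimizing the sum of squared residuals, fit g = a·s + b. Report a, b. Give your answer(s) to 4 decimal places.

a = -2.2124, b = 1.5221

The normal equations are: 103·a + 17·b = -202;  17·a + 5·b = -30.
(Σs·s = 103, Σs = 17, Σ1 = 5, Σs·g = -202, Σg = -30.)
Eliminating b: 5·(row 1) − 17·(row 2) gives 226·a = 5·(-202) − 17·(-30) = -500, so a = -250/113.
Then b = ((-30) − 17·(-250/113))/5 = 172/113.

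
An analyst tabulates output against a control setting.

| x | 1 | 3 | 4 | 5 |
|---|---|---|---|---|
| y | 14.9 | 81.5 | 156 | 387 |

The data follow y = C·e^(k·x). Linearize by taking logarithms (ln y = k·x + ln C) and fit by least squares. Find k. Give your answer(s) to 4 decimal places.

Linearized form: ln y = k·x + ln C. From the 4 transformed points,
AᵀA = [[51.0000, 13.0000]; [13.0000, 4]], rhs = [65.8947, 18.1102]ᵀ  (here Σx = 13.0000, Σ(x)² = 51.0000, Σln y = 18.1102, Σx·ln y = 65.8947).
Δ = 51.0000·4 − (13.0000)² = 35.0000; k = (65.8947·4 − 13.0000·18.1102)/35.0000 = 0.80416, ln C = (51.0000·18.1102 − 13.0000·65.8947)/35.0000 = 1.91403.

k = 0.8042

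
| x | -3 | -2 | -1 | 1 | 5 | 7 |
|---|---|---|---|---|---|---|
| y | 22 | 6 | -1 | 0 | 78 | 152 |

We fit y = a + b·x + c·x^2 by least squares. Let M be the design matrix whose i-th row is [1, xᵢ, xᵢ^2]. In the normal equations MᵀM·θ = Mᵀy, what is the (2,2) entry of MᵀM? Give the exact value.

89

Row 2 ↔ basis x, column 2 ↔ basis x, so (MᵀM)_{2,2} = Σᵢ (x)·(x) = (-3)·(-3) + (-2)·(-2) + (-1)·(-1) + (1)·(1) + (5)·(5) + (7)·(7) = 89.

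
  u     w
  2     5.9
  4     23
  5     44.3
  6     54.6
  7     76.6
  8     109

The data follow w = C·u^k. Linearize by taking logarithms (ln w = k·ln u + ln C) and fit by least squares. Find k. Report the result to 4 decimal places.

k = 2.0860

Let Y = ln w. Fitting Y = k·ln u + ln C by least squares:
Sums: Σln u = 9.5060, Σ(ln u)² = 16.3136, Σln w = 21.7314, Σln u·ln w = 37.0434.
Normal system: [[16.3136, 9.5060]; [9.5060, 6]]·[k, ln C]ᵀ = [37.0434, 21.7314]ᵀ.
Solving (det = 7.5177): k = 2.08596, ln C = 0.31706.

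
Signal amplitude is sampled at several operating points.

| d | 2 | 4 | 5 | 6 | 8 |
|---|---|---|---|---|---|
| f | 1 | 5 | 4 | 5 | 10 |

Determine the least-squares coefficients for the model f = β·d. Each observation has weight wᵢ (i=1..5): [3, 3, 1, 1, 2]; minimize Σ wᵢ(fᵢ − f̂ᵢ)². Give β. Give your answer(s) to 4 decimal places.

β = 1.1084

Setting ∂/∂β … = 0 gives: 249·β = 276.
Hence β = 276 / 249 ≈ 1.10843.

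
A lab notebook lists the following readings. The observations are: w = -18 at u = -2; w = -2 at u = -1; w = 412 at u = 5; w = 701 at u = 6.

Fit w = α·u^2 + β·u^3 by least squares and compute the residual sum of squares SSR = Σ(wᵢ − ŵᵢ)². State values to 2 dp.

SSR = 0.25

Forming XᵀX = [[1938, 10868]; [10868, 62346]] and Xᵀw = [35462, 203062]ᵀ gives XᵀX·[α, β]ᵀ = Xᵀw.
Determinant 1938·62346 − 10868² = 2713124.
α = (35462·62346 − 10868·203062)/2713124 = 1009009/678281; β = (1938·203062 − 10868·35462)/2713124 = 107015/35699.
Residuals: 21186/678281, -332286/678281, 65922/678281, -38903/678281; SSR = 172085/678281.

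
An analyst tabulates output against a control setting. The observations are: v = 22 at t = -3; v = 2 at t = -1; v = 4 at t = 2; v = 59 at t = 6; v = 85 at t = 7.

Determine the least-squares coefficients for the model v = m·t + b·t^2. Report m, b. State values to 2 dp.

m = -1.55, b = 1.93

XᵀX·[m, b]ᵀ = Xᵀv reads: 99·m + 539·b = 889;  539·m + 3795·b = 6505.
(Σt·t = 99, Σt·t^2 = 539, Σt^2·t^2 = 3795, Σt·v = 889, Σt^2·v = 6505.)
det = 99·3795 − 539² = 85184.
m = (889·3795 − 539·6505)/85184 = -1505/968; b = (99·6505 − 539·889)/85184 = 1873/968.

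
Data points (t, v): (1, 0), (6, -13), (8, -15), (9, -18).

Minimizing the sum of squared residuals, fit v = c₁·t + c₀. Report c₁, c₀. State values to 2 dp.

From the data, Σt·t = 182, Σt = 24, Σ1 = 4.
Moment sums: Σt·v = -360, Σv = -46.
So MᵀM·[c₁, c₀]ᵀ = Mᵀv: [[182, 24]; [24, 4]]·[c₁, c₀]ᵀ = [-360, -46]ᵀ.
det = 182·4 − 24² = 152.
c₁ = ((-360)·4 − 24·(-46))/152 = -42/19; c₀ = (182·(-46) − 24·(-360))/152 = 67/38.

c₁ = -2.21, c₀ = 1.76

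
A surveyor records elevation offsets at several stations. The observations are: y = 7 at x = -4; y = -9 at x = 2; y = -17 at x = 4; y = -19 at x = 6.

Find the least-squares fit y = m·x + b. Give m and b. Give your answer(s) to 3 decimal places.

Entries of AᵀA: Σx·x = 72, Σx = 8, Σ1 = 4.
Moment sums: Σx·y = -228, Σy = -38.
So AᵀA·[m, b]ᵀ = Aᵀy: [[72, 8]; [8, 4]]·[m, b]ᵀ = [-228, -38]ᵀ.
det = 72·4 − 8² = 224.
m = ((-228)·4 − 8·(-38))/224 = -19/7; b = (72·(-38) − 8·(-228))/224 = -57/14.

m = -2.714, b = -4.071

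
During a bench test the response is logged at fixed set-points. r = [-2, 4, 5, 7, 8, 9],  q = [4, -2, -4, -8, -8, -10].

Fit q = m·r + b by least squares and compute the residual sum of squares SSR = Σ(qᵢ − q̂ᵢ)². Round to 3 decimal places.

Normal-equation sums: Σr·r = 239, Σr = 31, Σ1 = 6.
Moment sums: Σr·q = -246, Σq = -28.
So XᵀX·[m, b]ᵀ = Xᵀq: [[239, 31]; [31, 6]]·[m, b]ᵀ = [-246, -28]ᵀ.
Eliminating b: 6·(row 1) − 31·(row 2) gives 473·m = 6·(-246) − 31·(-28) = -608, so m = -608/473.
Then b = ((-28) − 31·(-608/473))/6 = 934/473.
Residuals: -6/11, 552/473, 214/473, -42/43, 146/473, -192/473; SSR = 1456/473.

SSR = 3.078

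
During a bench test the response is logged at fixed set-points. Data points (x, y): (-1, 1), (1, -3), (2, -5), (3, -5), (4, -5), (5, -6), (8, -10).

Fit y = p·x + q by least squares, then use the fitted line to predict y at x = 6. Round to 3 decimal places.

ŷ = -7.820

With design matrix M, MᵀM = [[120, 22]; [22, 7]] and Mᵀy = [-159, -33]ᵀ.
Determinant 120·7 − 22² = 356.
p = ((-159)·7 − 22·(-33))/356 = -387/356; q = (120·(-33) − 22·(-159))/356 = -231/178.
At x = 6: ŷ = (-387/356)·(6) + (-231/178)·(1) = -696/89.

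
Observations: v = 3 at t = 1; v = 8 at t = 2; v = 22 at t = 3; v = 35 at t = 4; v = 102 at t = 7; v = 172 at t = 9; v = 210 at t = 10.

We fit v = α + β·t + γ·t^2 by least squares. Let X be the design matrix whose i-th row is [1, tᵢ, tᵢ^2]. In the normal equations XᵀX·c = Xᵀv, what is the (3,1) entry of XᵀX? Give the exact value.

260

Row 3 ↔ basis t^2, column 1 ↔ basis 1, so (XᵀX)_{3,1} = Σᵢ t^2 = (1)·(1) + (4)·(1) + (9)·(1) + (16)·(1) + (49)·(1) + (81)·(1) + (100)·(1) = 260.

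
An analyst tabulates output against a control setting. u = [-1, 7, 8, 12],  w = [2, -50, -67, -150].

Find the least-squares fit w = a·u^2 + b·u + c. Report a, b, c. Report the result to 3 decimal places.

a = -1.025, b = -0.422, c = 2.628

Compute the Gram sums: Σu^2·u^2 = 27234, Σu^2·u = 2582, Σu^2 = 258, Σu·u = 258, Σu = 26, Σ1 = 4.
And Σu^2·w = -28336, Σu·w = -2688, Σw = -265.
MᵀM·[a, b, c]ᵀ = Mᵀw becomes [[27234, 2582, 258]; [2582, 258, 26]; [258, 26, 4]]·[a, b, c]ᵀ = [-28336, -2688, -265]ᵀ.
Solving the 3×3 system (Gaussian elimination) gives a = -63447/61876, b = -26087/61876, c = 40653/15469.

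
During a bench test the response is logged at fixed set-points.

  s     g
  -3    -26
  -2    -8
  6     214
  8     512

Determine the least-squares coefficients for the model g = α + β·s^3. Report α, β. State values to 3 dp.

α = 0.011, β = 0.998

Forming MᵀM = [[4, 693]; [693, 309593]] and Mᵀg = [692, 309134]ᵀ gives MᵀM·[α, β]ᵀ = Mᵀg.
Eliminating β: 309593·(row 1) − 693·(row 2) gives 758123·α = 309593·692 − 693·309134 = 8494, so α = 8494/758123.
Then β = (309134 − 693·(8494/758123))/309593 = 756980/758123.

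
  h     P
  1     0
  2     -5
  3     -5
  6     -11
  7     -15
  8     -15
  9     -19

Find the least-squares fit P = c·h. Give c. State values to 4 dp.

c = -1.9959

Normal-equation sums: Σh·h = 244.
Right-hand side: Σh·P = -487.
Hence c = -487 / 244 ≈ -1.9959.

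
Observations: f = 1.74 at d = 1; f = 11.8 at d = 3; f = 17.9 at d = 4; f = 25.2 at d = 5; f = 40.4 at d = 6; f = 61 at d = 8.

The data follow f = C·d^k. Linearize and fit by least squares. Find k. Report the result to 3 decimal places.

k = 1.712

Let Y = ln f. Fitting Y = k·ln d + ln C by least squares:
XᵀX = [[13.2535, 7.9655]; [7.9655, 6]], rhs = [27.0798, 16.9433]ᵀ  (here Σln d = 7.9655, Σ(ln d)² = 13.2535, Σln f = 16.9433, Σln d·ln f = 27.0798).
Δ = 13.2535·6 − (7.9655)² = 16.0713; k = (27.0798·6 − 7.9655·16.9433)/16.0713 = 1.71212, ln C = (13.2535·16.9433 − 7.9655·27.0798)/16.0713 = 0.55089.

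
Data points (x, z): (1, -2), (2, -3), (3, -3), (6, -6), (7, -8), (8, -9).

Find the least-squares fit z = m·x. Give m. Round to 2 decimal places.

m = -1.11

Compute the Gram sums: Σx·x = 163.
For Mᵀz: Σx·z = -181.
Normal equations: [[163]]·[m]ᵀ = [-181]ᵀ.
Hence m = -181 / 163 ≈ -1.11043.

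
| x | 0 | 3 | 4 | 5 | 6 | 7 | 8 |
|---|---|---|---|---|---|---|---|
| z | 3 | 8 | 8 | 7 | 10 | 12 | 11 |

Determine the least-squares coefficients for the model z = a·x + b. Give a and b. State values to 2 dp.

With design matrix M, MᵀM = [[199, 33]; [33, 7]] and Mᵀz = [323, 59]ᵀ.
Eliminating b: 7·(row 1) − 33·(row 2) gives 304·a = 7·323 − 33·59 = 314, so a = 157/152.
Then b = (59 − 33·(157/152))/7 = 541/152.

a = 1.03, b = 3.56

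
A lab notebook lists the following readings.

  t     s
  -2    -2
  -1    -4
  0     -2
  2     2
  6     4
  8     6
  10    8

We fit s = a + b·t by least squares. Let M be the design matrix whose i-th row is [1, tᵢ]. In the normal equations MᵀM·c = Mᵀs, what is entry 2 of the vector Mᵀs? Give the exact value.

164

Entry 2 ↔ basis t, so (Mᵀs)_{2} = Σᵢ (t)·sᵢ = (-2)·(-2) + (-1)·(-4) + (0)·(-2) + (2)·(2) + (6)·(4) + (8)·(6) + (10)·(8) = 164.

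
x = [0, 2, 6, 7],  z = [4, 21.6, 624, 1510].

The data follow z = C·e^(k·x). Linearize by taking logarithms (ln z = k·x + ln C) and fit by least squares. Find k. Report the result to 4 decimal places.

Let Y = ln z. Fitting Y = k·x + ln C by least squares:
Sums: Σx = 15.0000, Σ(x)² = 89.0000, Σln z = 18.2150, Σx·ln z = 96.0013.
Normal system: [[89.0000, 15.0000]; [15.0000, 4]]·[k, ln C]ᵀ = [96.0013, 18.2150]ᵀ.
Solving (det = 131.0000): k = 0.84565, ln C = 1.38256.

k = 0.8457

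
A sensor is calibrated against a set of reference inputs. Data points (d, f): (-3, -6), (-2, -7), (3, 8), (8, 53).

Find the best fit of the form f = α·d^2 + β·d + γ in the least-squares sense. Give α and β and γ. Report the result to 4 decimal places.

α = 0.6063, β = 2.3460, γ = -4.5542

Sums needed: Σd^2·d^2 = 4274, Σd^2·d = 504, Σd^2 = 86, Σd·d = 86, Σd = 6, Σ1 = 4.
Moment sums: Σd^2·f = 3382, Σd·f = 480, Σf = 48.
So MᵀM·[α, β, γ]ᵀ = Mᵀf: [[4274, 504, 86]; [504, 86, 6]; [86, 6, 4]]·[α, β, γ]ᵀ = [3382, 480, 48]ᵀ.
Inverting the 3×3 Gram matrix, [α, β, γ]ᵀ = [559/922, 2163/922, -4199/922]ᵀ.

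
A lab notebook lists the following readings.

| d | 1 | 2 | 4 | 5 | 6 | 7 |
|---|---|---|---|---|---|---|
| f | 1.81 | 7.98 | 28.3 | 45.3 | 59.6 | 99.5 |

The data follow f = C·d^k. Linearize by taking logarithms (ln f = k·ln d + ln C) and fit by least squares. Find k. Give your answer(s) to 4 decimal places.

Let Y = ln f. Fitting Y = k·ln d + ln C by least squares:
XᵀX = [[11.9895, 7.4265]; [7.4265, 6]], rhs = [28.4867, 18.5142]ᵀ  (here Σln d = 7.4265, Σ(ln d)² = 11.9895, Σln f = 18.5142, Σln d·ln f = 28.4867).
Slope k = (n·Σln d·ln f − Σln d·Σln f)/(n·Σ(ln d)² − (Σln d)²) = (6·28.4867 − 7.4265·18.5142)/16.7835 = 1.99143; ln C = (Σln f − k·Σln d)/n = 0.62080.

k = 1.9914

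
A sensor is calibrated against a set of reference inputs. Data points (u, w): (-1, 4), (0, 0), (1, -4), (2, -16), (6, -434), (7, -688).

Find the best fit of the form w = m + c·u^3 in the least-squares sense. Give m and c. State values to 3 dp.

m = -0.032, c = -2.007

Compute the Gram sums: Σ1 = 6, Σu^3 = 567, Σu^3·u^3 = 164371.
And Σw = -1138, Σu^3·w = -329864.
So XᵀX·[m, c]ᵀ = Xᵀw: [[6, 567]; [567, 164371]]·[m, c]ᵀ = [-1138, -329864]ᵀ.
Eliminating c: 164371·(row 1) − 567·(row 2) gives 664737·m = 164371·(-1138) − 567·(-329864) = -21310, so m = -21310/664737.
Then c = ((-329864) − 567·(-21310/664737))/164371 = -444646/221579.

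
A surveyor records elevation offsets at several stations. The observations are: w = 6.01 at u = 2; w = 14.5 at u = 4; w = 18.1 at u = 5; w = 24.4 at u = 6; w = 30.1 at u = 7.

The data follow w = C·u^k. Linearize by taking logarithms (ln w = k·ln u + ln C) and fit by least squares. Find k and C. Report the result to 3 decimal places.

k = 1.274, C = 2.462

Let Y = ln w. Fitting Y = k·ln u + ln C by least squares:
Σln u = 7.4265, Σ(ln u)² = 11.9895, Σln w = 13.9626, Σln u·ln w = 21.9599.
Equations: 11.9895·k + 7.4265·ln C = 21.9599;  7.4265·k + 5·ln C = 13.9626.
Solving (det = 4.7940): k = 1.27358, ln C = 0.90086, so C = exp(0.90086) = 2.46173.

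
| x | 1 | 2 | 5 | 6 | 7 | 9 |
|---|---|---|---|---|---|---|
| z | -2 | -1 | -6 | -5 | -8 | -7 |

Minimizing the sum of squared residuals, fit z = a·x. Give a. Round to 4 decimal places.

a = -0.9337

Forming AᵀA = [[196]] and Aᵀz = [-183]ᵀ gives AᵀA·[a]ᵀ = Aᵀz.
Hence a = -183 / 196 ≈ -0.933673.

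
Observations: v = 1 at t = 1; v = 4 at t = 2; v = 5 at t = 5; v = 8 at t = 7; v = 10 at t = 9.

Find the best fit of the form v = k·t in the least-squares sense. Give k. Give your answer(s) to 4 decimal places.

The normal system XᵀX·[k]ᵀ = Xᵀv is [[160]]·[k]ᵀ = [180]ᵀ.
k = 180/160 = 1.125.

k = 1.1250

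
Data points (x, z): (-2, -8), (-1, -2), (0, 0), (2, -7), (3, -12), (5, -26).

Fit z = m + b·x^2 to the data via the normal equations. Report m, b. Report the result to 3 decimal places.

m = -2.083, b = -0.988

Compute the Gram sums: Σ1 = 6, Σx^2 = 43, Σx^2·x^2 = 739.
And Σz = -55, Σx^2·z = -820.
Determinant 6·739 − 43² = 2585.
m = ((-55)·739 − 43·(-820))/2585 = -1077/517; b = (6·(-820) − 43·(-55))/2585 = -511/517.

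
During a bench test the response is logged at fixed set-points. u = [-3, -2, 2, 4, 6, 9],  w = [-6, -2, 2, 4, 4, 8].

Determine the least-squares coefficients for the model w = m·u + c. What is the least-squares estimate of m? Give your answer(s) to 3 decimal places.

XᵀX·[m, c]ᵀ = Xᵀw reads: 150·m + 16·c = 138;  16·m + 6·c = 10.
Determinant 150·6 − 16² = 644.
m = (138·6 − 16·10)/644 = 167/161; c = (150·10 − 16·138)/644 = -177/161.

m = 1.037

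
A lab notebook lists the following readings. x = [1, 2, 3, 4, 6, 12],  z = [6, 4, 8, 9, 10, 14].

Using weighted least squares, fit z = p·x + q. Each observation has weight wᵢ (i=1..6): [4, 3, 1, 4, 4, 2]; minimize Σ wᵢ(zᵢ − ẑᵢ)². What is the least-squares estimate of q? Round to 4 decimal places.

q = 4.6750

AᵀWA·[p, q]ᵀ = AᵀWz reads: 521·p + 77·q = 792;  77·p + 18·q = 148.
det = 521·18 − 77² = 3449.
p = (792·18 − 77·148)/3449 = 2860/3449; q = (521·148 − 77·792)/3449 = 16124/3449.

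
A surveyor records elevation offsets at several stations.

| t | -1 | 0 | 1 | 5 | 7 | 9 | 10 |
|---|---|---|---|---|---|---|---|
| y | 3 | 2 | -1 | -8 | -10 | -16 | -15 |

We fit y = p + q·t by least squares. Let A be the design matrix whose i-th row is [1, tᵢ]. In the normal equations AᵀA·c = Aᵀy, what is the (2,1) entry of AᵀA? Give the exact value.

Row 2 ↔ basis t, column 1 ↔ basis 1, so (AᵀA)_{2,1} = Σᵢ t = (-1)·(1) + (0)·(1) + (1)·(1) + (5)·(1) + (7)·(1) + (9)·(1) + (10)·(1) = 31.

31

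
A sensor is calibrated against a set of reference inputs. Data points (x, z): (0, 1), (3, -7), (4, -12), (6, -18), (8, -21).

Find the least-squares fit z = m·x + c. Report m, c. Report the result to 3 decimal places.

With design matrix A, AᵀA = [[125, 21]; [21, 5]] and Aᵀz = [-345, -57]ᵀ.
Determinant 125·5 − 21² = 184.
m = ((-345)·5 − 21·(-57))/184 = -66/23; c = (125·(-57) − 21·(-345))/184 = 15/23.

m = -2.870, c = 0.652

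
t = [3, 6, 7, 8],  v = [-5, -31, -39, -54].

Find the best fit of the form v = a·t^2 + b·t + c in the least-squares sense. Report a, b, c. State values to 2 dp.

a = -0.70, b = -1.88, c = 6.86

The normal equations are: 7874·a + 1098·b + 158·c = -6528;  1098·a + 158·b + 24·c = -906;  158·a + 24·b + 4·c = -129.
Solving the 3×3 system (Gaussian elimination) gives a = -255/362, b = -681/362, c = 1242/181.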